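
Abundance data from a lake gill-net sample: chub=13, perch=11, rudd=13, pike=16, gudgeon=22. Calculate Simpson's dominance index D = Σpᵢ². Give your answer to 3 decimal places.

0.213

Total N = 13+11+13+16+22 = 75, so the proportions are 0.17333, 0.14667, 0.17333, 0.21333, 0.29333 (working shown to 5 dp, full precision carried).
D = 0.17333² + 0.14667² + 0.17333² + 0.21333² + 0.29333² = 0.03004 + 0.02151 + 0.03004 + 0.04551 + 0.08604 = 0.21316.
To 3 decimal places, D = 0.213.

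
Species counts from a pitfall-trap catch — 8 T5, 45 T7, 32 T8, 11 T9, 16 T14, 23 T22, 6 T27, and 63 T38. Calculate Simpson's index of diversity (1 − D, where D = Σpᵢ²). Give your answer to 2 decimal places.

0.81

Total N = 8+45+32+11+16+23+6+63 = 204, so the proportions are 0.0392, 0.2206, 0.1569, 0.0539, 0.0784, 0.1127, 0.0294, 0.3088 (working shown to 4 dp, full precision carried).
D = 0.0392² + 0.2206² + 0.1569² + 0.0539² + 0.0784² + 0.1127² + 0.0294² + 0.3088² = 0.0015 + 0.0487 + 0.0246 + 0.0029 + 0.0062 + 0.0127 + 0.0009 + 0.0954 = 0.1928.
So 1 − D = 0.8072, i.e. 0.81 to 2 decimal places.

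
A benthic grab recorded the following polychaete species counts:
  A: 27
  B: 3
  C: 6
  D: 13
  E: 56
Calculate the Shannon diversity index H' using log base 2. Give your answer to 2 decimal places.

1.74

Total N = 27+3+6+13+56 = 105, so the proportions are 0.2571, 0.0286, 0.0571, 0.1238, 0.5333 (working shown to 4 dp, full precision carried).
Each pᵢ log₂ pᵢ term: 0.2571×(-1.9594)=-0.5038, 0.0286×(-5.1293)=-0.1466, 0.0571×(-4.1293)=-0.2360, 0.1238×(-3.0138)=-0.3731, 0.5333×(-0.9069)=-0.4837.
Sum = -1.7432, so H' = 1.74.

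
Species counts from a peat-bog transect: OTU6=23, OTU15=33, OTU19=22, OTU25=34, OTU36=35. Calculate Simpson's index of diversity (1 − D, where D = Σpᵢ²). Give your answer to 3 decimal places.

Total N = 23+33+22+34+35 = 147, so the proportions are 0.15646, 0.22449, 0.14966, 0.23129, 0.2381 (working shown to 5 dp, full precision carried).
D = 0.15646² + 0.22449² + 0.14966² + 0.23129² + 0.2381² = 0.02448 + 0.05040 + 0.02240 + 0.05350 + 0.05669 = 0.20746.
So 1 − D = 0.79254, i.e. 0.793 to 3 decimal places.

0.793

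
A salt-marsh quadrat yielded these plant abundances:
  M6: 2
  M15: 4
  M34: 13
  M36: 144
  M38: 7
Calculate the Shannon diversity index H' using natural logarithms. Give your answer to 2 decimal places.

0.61

Total N = 2+4+13+144+7 = 170, so the proportions are 0.0118, 0.0235, 0.0765, 0.8471, 0.0412 (working shown to 4 dp, full precision carried).
Each pᵢ ln pᵢ term: 0.0118×(-4.4427)=-0.0523, 0.0235×(-3.7495)=-0.0882, 0.0765×(-2.5708)=-0.1966, 0.8471×(-0.1660)=-0.1406, 0.0412×(-3.1899)=-0.1313.
Sum = -0.6090, so H' = 0.61.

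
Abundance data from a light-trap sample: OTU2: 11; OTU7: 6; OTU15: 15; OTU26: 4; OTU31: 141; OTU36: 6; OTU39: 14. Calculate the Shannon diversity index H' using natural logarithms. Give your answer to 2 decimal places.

1.08

Total N = 11+6+15+4+141+6+14 = 197, so the proportions are 0.0558, 0.0305, 0.0761, 0.0203, 0.7157, 0.0305, 0.0711 (working shown to 4 dp, full precision carried).
Each pᵢ ln pᵢ term: 0.0558×(-2.8853)=-0.1611, 0.0305×(-3.4914)=-0.1063, 0.0761×(-2.5752)=-0.1961, 0.0203×(-3.8969)=-0.0791, 0.7157×(-0.3344)=-0.2394, 0.0305×(-3.4914)=-0.1063, 0.0711×(-2.6441)=-0.1879.
Sum = -1.0763, so H' = 1.08.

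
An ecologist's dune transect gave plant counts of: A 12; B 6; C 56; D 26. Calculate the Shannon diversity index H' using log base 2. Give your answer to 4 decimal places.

Total N = 12+6+56+26 = 100, so the proportions are 0.12, 0.06, 0.56, 0.26 (working shown to 6 dp, full precision carried).
Each pᵢ log₂ pᵢ term: 0.12×(-3.058894)=-0.367067, 0.06×(-4.058894)=-0.243534, 0.56×(-0.836501)=-0.468441, 0.26×(-1.943416)=-0.505288.
Sum = -1.584330, so H' = 1.5843.

1.5843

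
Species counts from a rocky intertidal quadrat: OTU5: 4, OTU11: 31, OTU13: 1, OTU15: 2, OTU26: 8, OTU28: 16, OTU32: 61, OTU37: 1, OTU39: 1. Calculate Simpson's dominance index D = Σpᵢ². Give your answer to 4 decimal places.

0.3216

Total N = 4+31+1+2+8+16+61+1+1 = 125, so the proportions are 0.032, 0.248, 0.008, 0.016, 0.064, 0.128, 0.488, 0.008, 0.008 (working shown to 6 dp, full precision carried).
D = 0.032² + 0.248² + 0.008² + 0.016² + 0.064² + 0.128² + 0.488² + 0.008² + 0.008² = 0.001024 + 0.061504 + 0.000064 + 0.000256 + 0.004096 + 0.016384 + 0.238144 + 0.000064 + 0.000064 = 0.321600.
To 4 decimal places, D = 0.3216.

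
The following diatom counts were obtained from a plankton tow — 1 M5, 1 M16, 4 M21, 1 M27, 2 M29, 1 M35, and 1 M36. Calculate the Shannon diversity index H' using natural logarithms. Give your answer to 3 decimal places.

Total N = 1+1+4+1+2+1+1 = 11, so the proportions are 0.09091, 0.09091, 0.36364, 0.09091, 0.18182, 0.09091, 0.09091 (working shown to 5 dp, full precision carried).
Each pᵢ ln pᵢ term: 0.09091×(-2.39790)=-0.21799, 0.09091×(-2.39790)=-0.21799, 0.36364×(-1.01160)=-0.36785, 0.09091×(-2.39790)=-0.21799, 0.18182×(-1.70475)=-0.30995, 0.09091×(-2.39790)=-0.21799, 0.09091×(-2.39790)=-0.21799.
Sum = -1.76776, so H' = 1.768.

1.768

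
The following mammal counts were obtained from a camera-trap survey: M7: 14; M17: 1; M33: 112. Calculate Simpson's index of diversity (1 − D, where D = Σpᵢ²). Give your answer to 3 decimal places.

Total N = 14+1+112 = 127, so the proportions are 0.11024, 0.00787, 0.88189 (working shown to 5 dp, full precision carried).
D = 0.11024² + 0.00787² + 0.88189² = 0.01215 + 0.00006 + 0.77773 = 0.78994.
So 1 − D = 0.21006, i.e. 0.210 to 3 decimal places.

0.210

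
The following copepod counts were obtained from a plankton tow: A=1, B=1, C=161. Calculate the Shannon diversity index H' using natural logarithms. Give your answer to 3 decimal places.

0.075

Total N = 1+1+161 = 163, so the proportions are 0.00613, 0.00613, 0.98773 (working shown to 5 dp, full precision carried).
Each pᵢ ln pᵢ term: 0.00613×(-5.09375)=-0.03125, 0.00613×(-5.09375)=-0.03125, 0.98773×(-0.01235)=-0.01219.
Sum = -0.07469, so H' = 0.075.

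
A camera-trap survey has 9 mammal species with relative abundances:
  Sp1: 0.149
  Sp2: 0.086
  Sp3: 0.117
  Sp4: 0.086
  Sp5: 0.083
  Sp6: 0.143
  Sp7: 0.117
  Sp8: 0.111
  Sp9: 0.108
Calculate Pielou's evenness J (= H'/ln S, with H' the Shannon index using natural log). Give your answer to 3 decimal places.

0.991

H' = −Σ pᵢ ln pᵢ = −((-0.28367) + (-0.21099) + (-0.25103) + (-0.21099) + (-0.20658) + (-0.27812) + (-0.25103) + (-0.24400) + (-0.24037)) = 2.17679 (working shown to 5 dp, full precision carried).
With S = 9 species, ln S = 2.19722, so J = 2.17679/2.19722 = 0.99070, i.e. 0.991 to 3 decimal places.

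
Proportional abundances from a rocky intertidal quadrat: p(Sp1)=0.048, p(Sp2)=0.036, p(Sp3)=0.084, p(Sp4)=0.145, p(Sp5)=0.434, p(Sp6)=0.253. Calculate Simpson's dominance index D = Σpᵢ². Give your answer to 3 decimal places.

D = 0.048² + 0.036² + 0.084² + 0.145² + 0.434² + 0.253² = 0.00230 + 0.00130 + 0.00706 + 0.02102 + 0.18836 + 0.06401 = 0.28405 (working shown to 5 dp, full precision carried).
To 3 decimal places, D = 0.284.

0.284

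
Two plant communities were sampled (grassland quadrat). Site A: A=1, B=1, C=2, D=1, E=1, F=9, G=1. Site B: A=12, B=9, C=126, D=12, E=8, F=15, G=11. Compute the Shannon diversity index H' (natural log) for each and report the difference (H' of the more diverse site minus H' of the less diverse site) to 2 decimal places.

Site A: N=16, proportions 0.0625, 0.0625, 0.125, 0.0625, 0.0625, 0.5625, 0.0625, giving H' = 1.4500 (working shown to 4 dp, full precision carried).
Site B: N=193, proportions 0.0622, 0.0466, 0.6528, 0.0622, 0.0415, 0.0777, 0.057, giving H' = 1.2605.
Difference = |1.4500 − 1.2605| = 0.1895, i.e. 0.19 to 2 decimal places.

0.19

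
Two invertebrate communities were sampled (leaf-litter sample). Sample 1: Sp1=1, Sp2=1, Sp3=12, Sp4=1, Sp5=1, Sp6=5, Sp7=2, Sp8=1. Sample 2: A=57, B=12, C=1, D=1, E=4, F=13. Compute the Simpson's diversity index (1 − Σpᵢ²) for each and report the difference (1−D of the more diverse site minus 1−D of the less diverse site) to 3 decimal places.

Sample 1: N=24, proportions 0.0416667, 0.0416667, 0.5, 0.0416667, 0.0416667, 0.2083333, 0.0833333, 0.0416667, giving 1−D = 0.6909722 (working shown to 7 dp, full precision carried).
Sample 2: N=88, proportions 0.6477273, 0.1363636, 0.0113636, 0.0113636, 0.0454545, 0.1477273, giving 1−D = 0.5377066.
Difference = |0.6909722 − 0.5377066| = 0.1532656, i.e. 0.153 to 3 decimal places.

0.153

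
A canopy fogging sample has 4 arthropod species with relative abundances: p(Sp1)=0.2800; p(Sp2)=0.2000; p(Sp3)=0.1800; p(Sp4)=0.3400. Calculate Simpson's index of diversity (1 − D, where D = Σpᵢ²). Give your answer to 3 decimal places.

D = 0.28² + 0.2² + 0.18² + 0.34² = 0.07840 + 0.04000 + 0.03240 + 0.11560 = 0.26640 (working shown to 5 dp, full precision carried).
So 1 − D = 0.73360, i.e. 0.734 to 3 decimal places.

0.734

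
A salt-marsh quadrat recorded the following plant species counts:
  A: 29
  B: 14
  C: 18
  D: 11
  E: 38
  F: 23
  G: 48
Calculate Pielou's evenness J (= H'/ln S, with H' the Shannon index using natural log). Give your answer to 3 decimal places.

0.942

Total N = 29+14+18+11+38+23+48 = 181, so the proportions are 0.16022, 0.07735, 0.09945, 0.06077, 0.20994, 0.12707, 0.26519 (working shown to 5 dp, full precision carried).
H' = −Σ pᵢ ln pᵢ = −((-0.29340) + (-0.19797) + (-0.22954) + (-0.17020) + (-0.32771) + (-0.26215) + (-0.35199)) = 1.83295.
With S = 7 species, ln S = 1.94591, so J = 1.83295/1.94591 = 0.94195, i.e. 0.942 to 3 decimal places.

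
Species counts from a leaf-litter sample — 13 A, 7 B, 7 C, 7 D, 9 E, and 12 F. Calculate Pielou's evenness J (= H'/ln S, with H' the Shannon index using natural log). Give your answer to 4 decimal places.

Total N = 13+7+7+7+9+12 = 55, so the proportions are 0.236364, 0.127273, 0.127273, 0.127273, 0.163636, 0.218182 (working shown to 6 dp, full precision carried).
H' = −Σ pᵢ ln pᵢ = −((-0.340927) + (-0.262363) + (-0.262363) + (-0.262363) + (-0.296200) + (-0.332166)) = 1.756381.
With S = 6 species, ln S = 1.791759, so J = 1.756381/1.791759 = 0.980255, i.e. 0.9803 to 4 decimal places.

0.9803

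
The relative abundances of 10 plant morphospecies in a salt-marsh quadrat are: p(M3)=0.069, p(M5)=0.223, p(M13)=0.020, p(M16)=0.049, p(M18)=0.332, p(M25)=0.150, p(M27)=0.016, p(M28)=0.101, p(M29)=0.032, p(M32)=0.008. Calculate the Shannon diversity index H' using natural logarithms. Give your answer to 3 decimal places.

Each pᵢ ln pᵢ term (working shown to 5 dp, full precision carried): 0.069×(-2.67365)=-0.18448, 0.223×(-1.50058)=-0.33463, 0.02×(-3.91202)=-0.07824, 0.049×(-3.01593)=-0.14778, 0.332×(-1.10262)=-0.36607, 0.15×(-1.89712)=-0.28457, 0.016×(-4.13517)=-0.06616, 0.101×(-2.29263)=-0.23156, 0.032×(-3.44202)=-0.11014, 0.008×(-4.82831)=-0.03863.
Sum = -1.84226, so H' = 1.842.

1.842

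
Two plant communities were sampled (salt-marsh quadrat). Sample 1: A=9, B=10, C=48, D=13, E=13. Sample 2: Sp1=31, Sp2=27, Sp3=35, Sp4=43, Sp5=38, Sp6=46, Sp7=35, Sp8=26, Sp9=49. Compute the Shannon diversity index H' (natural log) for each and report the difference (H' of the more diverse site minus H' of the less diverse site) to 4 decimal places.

Sample 1: N=93, proportions 0.096774, 0.107527, 0.516129, 0.139785, 0.139785, giving H' = 1.357253 (working shown to 6 dp, full precision carried).
Sample 2: N=330, proportions 0.093939, 0.081818, 0.106061, 0.130303, 0.115152, 0.139394, 0.106061, 0.078788, 0.148485, giving H' = 2.175448.
Difference = |1.357253 − 2.175448| = 0.818195, i.e. 0.8182 to 4 decimal places.

0.8182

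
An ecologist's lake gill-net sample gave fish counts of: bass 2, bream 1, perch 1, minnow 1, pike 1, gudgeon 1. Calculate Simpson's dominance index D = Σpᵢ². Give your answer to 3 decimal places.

0.184

Total N = 2+1+1+1+1+1 = 7, so the proportions are 0.28571, 0.14286, 0.14286, 0.14286, 0.14286, 0.14286 (working shown to 5 dp, full precision carried).
D = 0.28571² + 0.14286² + 0.14286² + 0.14286² + 0.14286² + 0.14286² = 0.08163 + 0.02041 + 0.02041 + 0.02041 + 0.02041 + 0.02041 = 0.18367.
To 3 decimal places, D = 0.184.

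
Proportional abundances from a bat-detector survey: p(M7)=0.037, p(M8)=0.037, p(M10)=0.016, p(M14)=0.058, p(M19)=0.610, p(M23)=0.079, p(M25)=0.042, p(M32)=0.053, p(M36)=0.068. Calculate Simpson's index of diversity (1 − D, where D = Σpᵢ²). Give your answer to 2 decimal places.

0.61

D = 0.037² + 0.037² + 0.016² + 0.058² + 0.61² + 0.079² + 0.042² + 0.053² + 0.068² = 0.0014 + 0.0014 + 0.0003 + 0.0034 + 0.3721 + 0.0062 + 0.0018 + 0.0028 + 0.0046 = 0.3939 (working shown to 4 dp, full precision carried).
So 1 − D = 0.6061, i.e. 0.61 to 2 decimal places.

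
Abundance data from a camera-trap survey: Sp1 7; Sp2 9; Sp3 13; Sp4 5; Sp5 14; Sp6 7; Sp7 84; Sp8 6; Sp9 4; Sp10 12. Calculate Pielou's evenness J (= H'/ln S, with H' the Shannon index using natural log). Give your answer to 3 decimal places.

Total N = 7+9+13+5+14+7+84+6+4+12 = 161, so the proportions are 0.04348, 0.0559, 0.08075, 0.03106, 0.08696, 0.04348, 0.52174, 0.03727, 0.02484, 0.07453 (working shown to 5 dp, full precision carried).
H' = −Σ pᵢ ln pᵢ = −((-0.13633) + (-0.16123) + (-0.20319) + (-0.10783) + (-0.21238) + (-0.13633) + (-0.33944) + (-0.12260) + (-0.09180) + (-0.19353)) = 1.70464.
With S = 10 species, ln S = 2.30259, so J = 1.70464/2.30259 = 0.74032, i.e. 0.740 to 3 decimal places.

0.740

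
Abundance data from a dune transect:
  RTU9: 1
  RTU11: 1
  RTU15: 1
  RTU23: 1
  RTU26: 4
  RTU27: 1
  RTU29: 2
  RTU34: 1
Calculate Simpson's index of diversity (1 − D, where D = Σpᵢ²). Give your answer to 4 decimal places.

0.8194

Total N = 1+1+1+1+4+1+2+1 = 12, so the proportions are 0.083333, 0.083333, 0.083333, 0.083333, 0.333333, 0.083333, 0.166667, 0.083333 (working shown to 6 dp, full precision carried).
D = 0.083333² + 0.083333² + 0.083333² + 0.083333² + 0.333333² + 0.083333² + 0.166667² + 0.083333² = 0.006944 + 0.006944 + 0.006944 + 0.006944 + 0.111111 + 0.006944 + 0.027778 + 0.006944 = 0.180556.
So 1 − D = 0.819444, i.e. 0.8194 to 4 decimal places.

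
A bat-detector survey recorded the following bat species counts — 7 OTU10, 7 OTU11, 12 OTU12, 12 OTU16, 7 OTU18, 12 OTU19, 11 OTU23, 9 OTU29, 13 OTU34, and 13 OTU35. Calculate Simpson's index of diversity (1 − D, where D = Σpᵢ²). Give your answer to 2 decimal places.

0.89

Total N = 7+7+12+12+7+12+11+9+13+13 = 103, so the proportions are 0.068, 0.068, 0.1165, 0.1165, 0.068, 0.1165, 0.1068, 0.0874, 0.1262, 0.1262 (working shown to 4 dp, full precision carried).
D = 0.068² + 0.068² + 0.1165² + 0.1165² + 0.068² + 0.1165² + 0.1068² + 0.0874² + 0.1262² + 0.1262² = 0.0046 + 0.0046 + 0.0136 + 0.0136 + 0.0046 + 0.0136 + 0.0114 + 0.0076 + 0.0159 + 0.0159 = 0.1055.
So 1 − D = 0.8945, i.e. 0.89 to 2 decimal places.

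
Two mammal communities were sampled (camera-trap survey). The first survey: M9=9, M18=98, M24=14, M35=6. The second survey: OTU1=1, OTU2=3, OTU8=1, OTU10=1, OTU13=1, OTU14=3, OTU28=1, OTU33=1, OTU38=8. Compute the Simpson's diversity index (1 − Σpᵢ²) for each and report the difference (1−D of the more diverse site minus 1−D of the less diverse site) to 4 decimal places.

The first survey: N=127, proportions 0.070866, 0.771654, 0.110236, 0.047244, giving 1−D = 0.385145 (working shown to 6 dp, full precision carried).
The second survey: N=20, proportions 0.05, 0.15, 0.05, 0.05, 0.05, 0.15, 0.05, 0.05, 0.4, giving 1−D = 0.780000.
Difference = |0.385145 − 0.780000| = 0.394855, i.e. 0.3949 to 4 decimal places.

0.3949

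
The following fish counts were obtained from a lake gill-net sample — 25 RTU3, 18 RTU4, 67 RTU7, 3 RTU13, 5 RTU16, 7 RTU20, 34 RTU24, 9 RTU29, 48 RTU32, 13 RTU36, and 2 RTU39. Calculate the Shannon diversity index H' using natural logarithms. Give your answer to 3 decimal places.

1.982

Total N = 25+18+67+3+5+7+34+9+48+13+2 = 231, so the proportions are 0.10823, 0.07792, 0.29004, 0.01299, 0.02165, 0.0303, 0.14719, 0.03896, 0.20779, 0.05628, 0.00866 (working shown to 5 dp, full precision carried).
Each pᵢ ln pᵢ term: 0.10823×(-2.22354)=-0.24064, 0.07792×(-2.55205)=-0.19886, 0.29004×(-1.23773)=-0.35899, 0.01299×(-4.34381)=-0.05641, 0.02165×(-3.83298)=-0.08296, 0.0303×(-3.49651)=-0.10595, 0.14719×(-1.91606)=-0.28202, 0.03896×(-3.24519)=-0.12644, 0.20779×(-1.57122)=-0.32649, 0.05628×(-2.87747)=-0.16194, 0.00866×(-4.74927)=-0.04112.
Sum = -1.98182, so H' = 1.982.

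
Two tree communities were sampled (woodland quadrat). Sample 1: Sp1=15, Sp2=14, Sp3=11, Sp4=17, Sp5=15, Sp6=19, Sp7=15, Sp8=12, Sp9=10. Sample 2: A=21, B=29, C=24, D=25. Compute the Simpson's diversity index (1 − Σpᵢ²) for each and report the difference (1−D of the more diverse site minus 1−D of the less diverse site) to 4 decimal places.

0.1382

Sample 1: N=128, proportions 0.117188, 0.109375, 0.085938, 0.132812, 0.117188, 0.148438, 0.117188, 0.09375, 0.078125, giving 1−D = 0.884888 (working shown to 6 dp, full precision carried).
Sample 2: N=99, proportions 0.212121, 0.292929, 0.242424, 0.252525, giving 1−D = 0.746659.
Difference = |0.884888 − 0.746659| = 0.138229, i.e. 0.1382 to 4 decimal places.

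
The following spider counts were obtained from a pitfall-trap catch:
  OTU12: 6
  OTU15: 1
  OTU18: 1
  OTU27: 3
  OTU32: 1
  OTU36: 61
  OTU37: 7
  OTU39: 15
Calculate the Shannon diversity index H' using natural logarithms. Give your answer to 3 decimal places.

Total N = 6+1+1+3+1+61+7+15 = 95, so the proportions are 0.06316, 0.01053, 0.01053, 0.03158, 0.01053, 0.64211, 0.07368, 0.15789 (working shown to 5 dp, full precision carried).
Each pᵢ ln pᵢ term: 0.06316×(-2.76212)=-0.17445, 0.01053×(-4.55388)=-0.04794, 0.01053×(-4.55388)=-0.04794, 0.03158×(-3.45526)=-0.10911, 0.01053×(-4.55388)=-0.04794, 0.64211×(-0.44300)=-0.28445, 0.07368×(-2.60797)=-0.19217, 0.15789×(-1.84583)=-0.29145.
Sum = -1.19544, so H' = 1.195.

1.195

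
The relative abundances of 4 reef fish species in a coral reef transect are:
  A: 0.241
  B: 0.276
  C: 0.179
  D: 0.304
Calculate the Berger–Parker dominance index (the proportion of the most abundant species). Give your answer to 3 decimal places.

The largest proportion is 0.304, i.e. d = 0.304 to 3 decimal places.

0.304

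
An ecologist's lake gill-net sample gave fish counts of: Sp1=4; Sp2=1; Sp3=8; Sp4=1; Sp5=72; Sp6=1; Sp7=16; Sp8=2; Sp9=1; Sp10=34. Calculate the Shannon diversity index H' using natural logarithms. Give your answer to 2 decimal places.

Total N = 4+1+8+1+72+1+16+2+1+34 = 140, so the proportions are 0.0286, 0.0071, 0.0571, 0.0071, 0.5143, 0.0071, 0.1143, 0.0143, 0.0071, 0.2429 (working shown to 4 dp, full precision carried).
Each pᵢ ln pᵢ term: 0.0286×(-3.5553)=-0.1016, 0.0071×(-4.9416)=-0.0353, 0.0571×(-2.8622)=-0.1636, 0.0071×(-4.9416)=-0.0353, 0.5143×(-0.6650)=-0.3420, 0.0071×(-4.9416)=-0.0353, 0.1143×(-2.1691)=-0.2479, 0.0143×(-4.2485)=-0.0607, 0.0071×(-4.9416)=-0.0353, 0.2429×(-1.4153)=-0.3437.
Sum = -1.4006, so H' = 1.40.

1.40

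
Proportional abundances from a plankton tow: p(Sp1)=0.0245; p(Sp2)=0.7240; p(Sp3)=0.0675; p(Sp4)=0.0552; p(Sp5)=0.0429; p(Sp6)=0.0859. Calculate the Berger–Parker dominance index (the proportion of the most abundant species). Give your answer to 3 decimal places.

The largest proportion is 0.724, i.e. d = 0.724 to 3 decimal places.

0.724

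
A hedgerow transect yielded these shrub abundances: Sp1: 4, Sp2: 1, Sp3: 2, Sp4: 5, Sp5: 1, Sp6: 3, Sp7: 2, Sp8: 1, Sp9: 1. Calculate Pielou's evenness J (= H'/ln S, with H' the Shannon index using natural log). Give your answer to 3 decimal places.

Total N = 4+1+2+5+1+3+2+1+1 = 20, so the proportions are 0.2, 0.05, 0.1, 0.25, 0.05, 0.15, 0.1, 0.05, 0.05 (working shown to 5 dp, full precision carried).
H' = −Σ pᵢ ln pᵢ = −((-0.32189) + (-0.14979) + (-0.23026) + (-0.34657) + (-0.14979) + (-0.28457) + (-0.23026) + (-0.14979) + (-0.14979)) = 2.01269.
With S = 9 species, ln S = 2.19722, so J = 2.01269/2.19722 = 0.91602, i.e. 0.916 to 3 decimal places.

0.916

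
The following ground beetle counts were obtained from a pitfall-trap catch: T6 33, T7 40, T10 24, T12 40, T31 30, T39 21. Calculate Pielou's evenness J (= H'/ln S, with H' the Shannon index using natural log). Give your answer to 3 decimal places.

Total N = 33+40+24+40+30+21 = 188, so the proportions are 0.17553, 0.21277, 0.12766, 0.21277, 0.15957, 0.1117 (working shown to 5 dp, full precision carried).
H' = −Σ pᵢ ln pᵢ = −((-0.30541) + (-0.32927) + (-0.26277) + (-0.32927) + (-0.29286) + (-0.24484)) = 1.76442.
With S = 6 species, ln S = 1.79176, so J = 1.76442/1.79176 = 0.98474, i.e. 0.985 to 3 decimal places.

0.985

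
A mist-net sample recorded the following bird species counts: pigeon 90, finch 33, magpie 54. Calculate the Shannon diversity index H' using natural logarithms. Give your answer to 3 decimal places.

1.019

Total N = 90+33+54 = 177, so the proportions are 0.50847, 0.18644, 0.30508 (working shown to 5 dp, full precision carried).
Each pᵢ ln pᵢ term: 0.50847×(-0.67634)=-0.34390, 0.18644×(-1.67964)=-0.31315, 0.30508×(-1.18717)=-0.36219.
Sum = -1.01924, so H' = 1.019.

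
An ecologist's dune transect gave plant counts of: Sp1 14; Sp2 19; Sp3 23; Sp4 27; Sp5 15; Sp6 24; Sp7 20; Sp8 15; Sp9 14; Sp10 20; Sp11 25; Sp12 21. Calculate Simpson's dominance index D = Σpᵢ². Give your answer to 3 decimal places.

Total N = 14+19+23+27+15+24+20+15+14+20+25+21 = 237, so the proportions are 0.05907, 0.08017, 0.09705, 0.11392, 0.06329, 0.10127, 0.08439, 0.06329, 0.05907, 0.08439, 0.10549, 0.08861 (working shown to 5 dp, full precision carried).
D = 0.05907² + 0.08017² + 0.09705² + 0.11392² + 0.06329² + 0.10127² + 0.08439² + 0.06329² + 0.05907² + 0.08439² + 0.10549² + 0.08861² = 0.00349 + 0.00643 + 0.00942 + 0.01298 + 0.00401 + 0.01025 + 0.00712 + 0.00401 + 0.00349 + 0.00712 + 0.01113 + 0.00785 = 0.08729.
To 3 decimal places, D = 0.087.

0.087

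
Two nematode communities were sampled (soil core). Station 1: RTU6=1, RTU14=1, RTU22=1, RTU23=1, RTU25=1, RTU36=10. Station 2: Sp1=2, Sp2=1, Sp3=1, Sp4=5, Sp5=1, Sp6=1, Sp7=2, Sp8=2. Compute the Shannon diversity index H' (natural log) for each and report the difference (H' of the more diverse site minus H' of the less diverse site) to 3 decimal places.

0.721

Station 1: N=15, proportions 0.06667, 0.06667, 0.06667, 0.06667, 0.06667, 0.66667, giving H' = 1.17299 (working shown to 5 dp, full precision carried).
Station 2: N=15, proportions 0.13333, 0.06667, 0.06667, 0.33333, 0.06667, 0.06667, 0.13333, 0.13333, giving H' = 1.89431.
Difference = |1.17299 − 1.89431| = 0.72132, i.e. 0.721 to 3 decimal places.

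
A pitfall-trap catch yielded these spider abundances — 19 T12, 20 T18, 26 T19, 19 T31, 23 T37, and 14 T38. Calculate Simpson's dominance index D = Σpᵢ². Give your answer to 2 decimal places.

Total N = 19+20+26+19+23+14 = 121, so the proportions are 0.157, 0.1653, 0.2149, 0.157, 0.1901, 0.1157 (working shown to 4 dp, full precision carried).
D = 0.157² + 0.1653² + 0.2149² + 0.157² + 0.1901² + 0.1157² = 0.0247 + 0.0273 + 0.0462 + 0.0247 + 0.0361 + 0.0134 = 0.1723.
To 2 decimal places, D = 0.17.

0.17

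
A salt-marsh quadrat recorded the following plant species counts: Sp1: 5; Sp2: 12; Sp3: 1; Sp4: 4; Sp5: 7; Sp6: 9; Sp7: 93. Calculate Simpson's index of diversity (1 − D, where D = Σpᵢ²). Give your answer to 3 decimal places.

0.478

Total N = 5+12+1+4+7+9+93 = 131, so the proportions are 0.03817, 0.0916, 0.00763, 0.03053, 0.05344, 0.0687, 0.70992 (working shown to 5 dp, full precision carried).
D = 0.03817² + 0.0916² + 0.00763² + 0.03053² + 0.05344² + 0.0687² + 0.70992² = 0.00146 + 0.00839 + 0.00006 + 0.00093 + 0.00286 + 0.00472 + 0.50399 = 0.52241.
So 1 − D = 0.47759, i.e. 0.478 to 3 decimal places.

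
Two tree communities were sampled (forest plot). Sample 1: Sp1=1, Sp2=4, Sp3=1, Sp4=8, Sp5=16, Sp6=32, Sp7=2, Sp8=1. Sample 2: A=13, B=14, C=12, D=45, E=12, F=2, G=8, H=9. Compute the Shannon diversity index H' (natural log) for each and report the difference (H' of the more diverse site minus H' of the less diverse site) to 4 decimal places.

Sample 1: N=65, proportions 0.015385, 0.061538, 0.015385, 0.123077, 0.246154, 0.492308, 0.030769, 0.015385, giving H' = 1.423126 (working shown to 6 dp, full precision carried).
Sample 2: N=115, proportions 0.113043, 0.121739, 0.104348, 0.391304, 0.104348, 0.017391, 0.069565, 0.078261, giving H' = 1.796884.
Difference = |1.423126 − 1.796884| = 0.373758, i.e. 0.3738 to 4 decimal places.

0.3738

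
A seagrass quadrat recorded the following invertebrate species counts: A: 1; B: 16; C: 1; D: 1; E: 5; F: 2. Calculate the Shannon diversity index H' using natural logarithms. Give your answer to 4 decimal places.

1.1891

Total N = 1+16+1+1+5+2 = 26, so the proportions are 0.038462, 0.615385, 0.038462, 0.038462, 0.192308, 0.076923 (working shown to 6 dp, full precision carried).
Each pᵢ ln pᵢ term: 0.038462×(-3.258097)=-0.125311, 0.615385×(-0.485508)=-0.298774, 0.038462×(-3.258097)=-0.125311, 0.038462×(-3.258097)=-0.125311, 0.192308×(-1.648659)=-0.317050, 0.076923×(-2.564949)=-0.197304.
Sum = -1.189062, so H' = 1.1891.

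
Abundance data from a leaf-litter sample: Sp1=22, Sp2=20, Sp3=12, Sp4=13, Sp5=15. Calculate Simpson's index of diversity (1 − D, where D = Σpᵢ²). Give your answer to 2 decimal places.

Total N = 22+20+12+13+15 = 82, so the proportions are 0.2683, 0.2439, 0.1463, 0.1585, 0.1829 (working shown to 4 dp, full precision carried).
D = 0.2683² + 0.2439² + 0.1463² + 0.1585² + 0.1829² = 0.0720 + 0.0595 + 0.0214 + 0.0251 + 0.0335 = 0.2115.
So 1 − D = 0.7885, i.e. 0.79 to 2 decimal places.

0.79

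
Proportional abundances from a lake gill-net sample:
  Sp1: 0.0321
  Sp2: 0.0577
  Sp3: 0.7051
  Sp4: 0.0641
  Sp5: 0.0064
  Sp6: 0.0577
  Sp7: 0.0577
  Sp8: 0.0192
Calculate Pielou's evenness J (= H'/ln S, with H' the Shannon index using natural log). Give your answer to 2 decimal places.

H' = −Σ pᵢ ln pᵢ = −((-0.1104) + (-0.1646) + (-0.2464) + (-0.1761) + (-0.0323) + (-0.1646) + (-0.1646) + (-0.0759)) = 1.1349 (working shown to 4 dp, full precision carried).
With S = 8 species, ln S = 2.0794, so J = 1.1349/2.0794 = 0.5458, i.e. 0.55 to 2 decimal places.

0.55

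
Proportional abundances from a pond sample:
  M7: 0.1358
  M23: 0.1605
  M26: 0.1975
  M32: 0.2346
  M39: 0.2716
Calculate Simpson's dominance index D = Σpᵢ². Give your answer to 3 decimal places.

0.212

D = 0.1358² + 0.1605² + 0.1975² + 0.2346² + 0.2716² = 0.01844 + 0.02576 + 0.03901 + 0.05504 + 0.07377 = 0.21201 (working shown to 5 dp, full precision carried).
To 3 decimal places, D = 0.212.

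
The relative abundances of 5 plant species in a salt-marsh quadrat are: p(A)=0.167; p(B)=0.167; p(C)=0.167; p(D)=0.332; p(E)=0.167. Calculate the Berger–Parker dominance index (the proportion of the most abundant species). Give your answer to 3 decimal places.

The largest proportion is 0.332, i.e. d = 0.332 to 3 decimal places.

0.332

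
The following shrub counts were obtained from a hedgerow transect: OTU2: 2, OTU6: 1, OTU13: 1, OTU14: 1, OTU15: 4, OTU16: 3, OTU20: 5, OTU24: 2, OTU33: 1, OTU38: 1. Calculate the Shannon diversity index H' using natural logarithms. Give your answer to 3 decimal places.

Total N = 2+1+1+1+4+3+5+2+1+1 = 21, so the proportions are 0.09524, 0.04762, 0.04762, 0.04762, 0.19048, 0.14286, 0.2381, 0.09524, 0.04762, 0.04762 (working shown to 5 dp, full precision carried).
Each pᵢ ln pᵢ term: 0.09524×(-2.35138)=-0.22394, 0.04762×(-3.04452)=-0.14498, 0.04762×(-3.04452)=-0.14498, 0.04762×(-3.04452)=-0.14498, 0.19048×(-1.65823)=-0.31585, 0.14286×(-1.94591)=-0.27799, 0.2381×(-1.43508)=-0.34169, 0.09524×(-2.35138)=-0.22394, 0.04762×(-3.04452)=-0.14498, 0.04762×(-3.04452)=-0.14498.
Sum = -2.10829, so H' = 2.108.

2.108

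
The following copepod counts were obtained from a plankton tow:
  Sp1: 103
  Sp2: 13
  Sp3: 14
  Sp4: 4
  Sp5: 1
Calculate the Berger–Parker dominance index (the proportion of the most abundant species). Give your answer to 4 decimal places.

0.7630

Total N = 103+13+14+4+1 = 135, so the proportions are 0.762963, 0.096296, 0.103704, 0.02963, 0.007407 (working shown to 6 dp, full precision carried).
The largest proportion is 0.762963, i.e. d = 0.7630 to 4 decimal places.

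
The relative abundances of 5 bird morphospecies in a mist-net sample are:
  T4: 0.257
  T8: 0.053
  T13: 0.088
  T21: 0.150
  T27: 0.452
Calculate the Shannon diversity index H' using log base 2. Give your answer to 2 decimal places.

Each pᵢ log₂ pᵢ term (working shown to 4 dp, full precision carried): 0.257×(-1.9602)=-0.5038, 0.053×(-4.2379)=-0.2246, 0.088×(-3.5064)=-0.3086, 0.15×(-2.7370)=-0.4105, 0.452×(-1.1456)=-0.5178.
Sum = -1.9653, so H' = 1.97.

1.97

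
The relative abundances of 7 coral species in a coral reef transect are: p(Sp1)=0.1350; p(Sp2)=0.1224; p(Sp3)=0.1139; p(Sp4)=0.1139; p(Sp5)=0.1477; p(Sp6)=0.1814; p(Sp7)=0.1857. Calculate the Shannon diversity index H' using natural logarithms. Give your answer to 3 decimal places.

Each pᵢ ln pᵢ term (working shown to 5 dp, full precision carried): 0.135×(-2.00248)=-0.27033, 0.1224×(-2.10046)=-0.25710, 0.1139×(-2.17243)=-0.24744, 0.1139×(-2.17243)=-0.24744, 0.1477×(-1.91257)=-0.28249, 0.1814×(-1.70705)=-0.30966, 0.1857×(-1.68362)=-0.31265.
Sum = -1.92711, so H' = 1.927.

1.927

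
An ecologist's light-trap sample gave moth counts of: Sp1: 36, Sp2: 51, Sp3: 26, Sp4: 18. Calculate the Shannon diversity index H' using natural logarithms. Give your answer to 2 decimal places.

1.32

Total N = 36+51+26+18 = 131, so the proportions are 0.2748, 0.3893, 0.1985, 0.1374 (working shown to 4 dp, full precision carried).
Each pᵢ ln pᵢ term: 0.2748×(-1.2917)=-0.3550, 0.3893×(-0.9434)=-0.3673, 0.1985×(-1.6171)=-0.3210, 0.1374×(-1.9848)=-0.2727.
Sum = -1.3159, so H' = 1.32.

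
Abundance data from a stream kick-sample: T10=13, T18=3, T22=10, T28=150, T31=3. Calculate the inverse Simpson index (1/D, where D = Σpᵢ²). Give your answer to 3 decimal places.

1.406

Total N = 13+3+10+150+3 = 179, so the proportions are 0.072626, 0.01676, 0.055866, 0.837989, 0.01676 (working shown to 6 dp, full precision carried).
D = 0.072626² + 0.01676² + 0.055866² + 0.837989² + 0.01676² = 0.005274 + 0.000281 + 0.003121 + 0.702225 + 0.000281 = 0.711183.
So 1/D = 1.40611, i.e. 1.406 to 3 decimal places.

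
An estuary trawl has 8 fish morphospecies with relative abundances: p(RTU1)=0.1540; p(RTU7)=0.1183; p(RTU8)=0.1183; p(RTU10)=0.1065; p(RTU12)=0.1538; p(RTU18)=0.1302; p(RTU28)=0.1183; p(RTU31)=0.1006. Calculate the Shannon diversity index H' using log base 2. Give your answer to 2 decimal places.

Each pᵢ log₂ pᵢ term (working shown to 4 dp, full precision carried): 0.154×(-2.6990)=-0.4156, 0.1183×(-3.0795)=-0.3643, 0.1183×(-3.0795)=-0.3643, 0.1065×(-3.2311)=-0.3441, 0.1538×(-2.7009)=-0.4154, 0.1302×(-2.9412)=-0.3829, 0.1183×(-3.0795)=-0.3643, 0.1006×(-3.3133)=-0.3333.
Sum = -2.9843, so H' = 2.98.

2.98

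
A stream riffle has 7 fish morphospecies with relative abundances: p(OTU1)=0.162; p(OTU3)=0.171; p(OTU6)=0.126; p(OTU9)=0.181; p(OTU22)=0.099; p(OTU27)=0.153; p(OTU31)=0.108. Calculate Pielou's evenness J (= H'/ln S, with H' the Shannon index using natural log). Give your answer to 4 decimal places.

H' = −Σ pᵢ ln pᵢ = −((-0.294866) + (-0.302002) + (-0.261006) + (-0.309376) + (-0.228951) + (-0.287230) + (-0.240367)) = 1.923797 (working shown to 6 dp, full precision carried).
With S = 7 species, ln S = 1.945910, so J = 1.923797/1.945910 = 0.988636, i.e. 0.9886 to 4 decimal places.

0.9886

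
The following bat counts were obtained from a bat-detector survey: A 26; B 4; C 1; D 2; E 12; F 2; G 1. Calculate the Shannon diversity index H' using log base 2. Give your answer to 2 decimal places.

Total N = 26+4+1+2+12+2+1 = 48, so the proportions are 0.5417, 0.0833, 0.0208, 0.0417, 0.25, 0.0417, 0.0208 (working shown to 4 dp, full precision carried).
Each pᵢ log₂ pᵢ term: 0.5417×(-0.8845)=-0.4791, 0.0833×(-3.5850)=-0.2987, 0.0208×(-5.5850)=-0.1164, 0.0417×(-4.5850)=-0.1910, 0.25×(-2.0000)=-0.5000, 0.0417×(-4.5850)=-0.1910, 0.0208×(-5.5850)=-0.1164.
Sum = -1.8927, so H' = 1.89.

1.89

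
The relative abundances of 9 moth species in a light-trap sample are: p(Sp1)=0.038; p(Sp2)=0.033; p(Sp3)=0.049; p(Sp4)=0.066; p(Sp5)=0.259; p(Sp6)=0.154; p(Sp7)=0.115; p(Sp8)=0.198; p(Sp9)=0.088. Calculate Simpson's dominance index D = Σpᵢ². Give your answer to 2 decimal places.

D = 0.038² + 0.033² + 0.049² + 0.066² + 0.259² + 0.154² + 0.115² + 0.198² + 0.088² = 0.0014 + 0.0011 + 0.0024 + 0.0044 + 0.0671 + 0.0237 + 0.0132 + 0.0392 + 0.0077 = 0.1603 (working shown to 4 dp, full precision carried).
To 2 decimal places, D = 0.16.

0.16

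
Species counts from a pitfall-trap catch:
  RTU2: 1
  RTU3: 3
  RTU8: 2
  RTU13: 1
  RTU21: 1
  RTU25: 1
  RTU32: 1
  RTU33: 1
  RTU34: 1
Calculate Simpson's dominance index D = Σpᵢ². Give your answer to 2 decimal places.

Total N = 1+3+2+1+1+1+1+1+1 = 12, so the proportions are 0.0833, 0.25, 0.1667, 0.0833, 0.0833, 0.0833, 0.0833, 0.0833, 0.0833 (working shown to 4 dp, full precision carried).
D = 0.0833² + 0.25² + 0.1667² + 0.0833² + 0.0833² + 0.0833² + 0.0833² + 0.0833² + 0.0833² = 0.0069 + 0.0625 + 0.0278 + 0.0069 + 0.0069 + 0.0069 + 0.0069 + 0.0069 + 0.0069 = 0.1389.
To 2 decimal places, D = 0.14.

0.14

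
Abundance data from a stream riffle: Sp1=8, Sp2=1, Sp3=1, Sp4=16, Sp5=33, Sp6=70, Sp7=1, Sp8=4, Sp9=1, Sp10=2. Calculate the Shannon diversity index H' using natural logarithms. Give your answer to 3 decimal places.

1.411

Total N = 8+1+1+16+33+70+1+4+1+2 = 137, so the proportions are 0.05839, 0.0073, 0.0073, 0.11679, 0.24088, 0.51095, 0.0073, 0.0292, 0.0073, 0.0146 (working shown to 5 dp, full precision carried).
Each pᵢ ln pᵢ term: 0.05839×(-2.84054)=-0.16587, 0.0073×(-4.91998)=-0.03591, 0.0073×(-4.91998)=-0.03591, 0.11679×(-2.14739)=-0.25079, 0.24088×(-1.42347)=-0.34288, 0.51095×(-0.67149)=-0.34309, 0.0073×(-4.91998)=-0.03591, 0.0292×(-3.53369)=-0.10317, 0.0073×(-4.91998)=-0.03591, 0.0146×(-4.22683)=-0.06171.
Sum = -1.41116, so H' = 1.411.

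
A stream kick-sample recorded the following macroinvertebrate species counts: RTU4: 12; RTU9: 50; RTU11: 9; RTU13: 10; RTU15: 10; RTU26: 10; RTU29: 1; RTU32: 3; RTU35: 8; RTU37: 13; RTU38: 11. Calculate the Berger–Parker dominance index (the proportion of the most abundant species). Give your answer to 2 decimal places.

0.36

Total N = 12+50+9+10+10+10+1+3+8+13+11 = 137, so the proportions are 0.08759, 0.36496, 0.06569, 0.07299, 0.07299, 0.07299, 0.0073, 0.0219, 0.05839, 0.09489, 0.08029 (working shown to 5 dp, full precision carried).
The largest proportion is 0.36496, i.e. d = 0.36 to 2 decimal places.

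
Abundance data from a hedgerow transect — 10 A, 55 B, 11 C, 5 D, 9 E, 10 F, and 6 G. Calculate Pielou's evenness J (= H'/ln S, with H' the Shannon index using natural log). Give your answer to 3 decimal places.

0.790

Total N = 10+55+11+5+9+10+6 = 106, so the proportions are 0.09434, 0.51887, 0.10377, 0.04717, 0.08491, 0.09434, 0.0566 (working shown to 5 dp, full precision carried).
H' = −Σ pᵢ ln pᵢ = −((-0.22272) + (-0.34043) + (-0.23510) + (-0.14406) + (-0.20940) + (-0.22272) + (-0.16255)) = 1.53698.
With S = 7 species, ln S = 1.94591, so J = 1.53698/1.94591 = 0.78985, i.e. 0.790 to 3 decimal places.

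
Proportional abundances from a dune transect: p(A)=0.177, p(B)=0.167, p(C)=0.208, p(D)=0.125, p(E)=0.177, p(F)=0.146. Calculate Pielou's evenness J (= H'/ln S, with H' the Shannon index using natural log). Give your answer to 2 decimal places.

H' = −Σ pᵢ ln pᵢ = −((-0.3065) + (-0.2989) + (-0.3266) + (-0.2599) + (-0.3065) + (-0.2809)) = 1.7793 (working shown to 4 dp, full precision carried).
With S = 6 species, ln S = 1.7918, so J = 1.7793/1.7918 = 0.9931, i.e. 0.99 to 2 decimal places.

0.99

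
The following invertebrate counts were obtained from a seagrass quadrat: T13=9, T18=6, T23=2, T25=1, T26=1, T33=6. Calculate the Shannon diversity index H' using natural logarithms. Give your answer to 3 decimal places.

Total N = 9+6+2+1+1+6 = 25, so the proportions are 0.36, 0.24, 0.08, 0.04, 0.04, 0.24 (working shown to 5 dp, full precision carried).
Each pᵢ ln pᵢ term: 0.36×(-1.02165)=-0.36779, 0.24×(-1.42712)=-0.34251, 0.08×(-2.52573)=-0.20206, 0.04×(-3.21888)=-0.12876, 0.04×(-3.21888)=-0.12876, 0.24×(-1.42712)=-0.34251.
Sum = -1.51238, so H' = 1.512.

1.512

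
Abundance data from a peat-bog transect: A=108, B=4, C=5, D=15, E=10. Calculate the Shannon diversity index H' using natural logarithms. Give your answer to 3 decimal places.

Total N = 108+4+5+15+10 = 142, so the proportions are 0.76056, 0.02817, 0.03521, 0.10563, 0.07042 (working shown to 5 dp, full precision carried).
Each pᵢ ln pᵢ term: 0.76056×(-0.27370)=-0.20816, 0.02817×(-3.56953)=-0.10055, 0.03521×(-3.34639)=-0.11783, 0.10563×(-2.24778)=-0.23744, 0.07042×(-2.65324)=-0.18685.
Sum = -0.85083, so H' = 0.851.

0.851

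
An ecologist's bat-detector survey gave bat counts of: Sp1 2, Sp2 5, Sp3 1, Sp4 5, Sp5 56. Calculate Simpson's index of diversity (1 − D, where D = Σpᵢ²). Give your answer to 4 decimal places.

0.3298

Total N = 2+5+1+5+56 = 69, so the proportions are 0.028986, 0.072464, 0.014493, 0.072464, 0.811594 (working shown to 6 dp, full precision carried).
D = 0.028986² + 0.072464² + 0.014493² + 0.072464² + 0.811594² = 0.000840 + 0.005251 + 0.000210 + 0.005251 + 0.658685 = 0.670237.
So 1 − D = 0.329763, i.e. 0.3298 to 4 decimal places.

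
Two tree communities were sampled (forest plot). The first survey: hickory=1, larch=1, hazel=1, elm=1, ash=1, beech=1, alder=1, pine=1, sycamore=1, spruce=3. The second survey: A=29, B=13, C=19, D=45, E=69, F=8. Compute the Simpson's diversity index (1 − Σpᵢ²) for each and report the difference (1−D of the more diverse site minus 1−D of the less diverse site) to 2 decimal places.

0.12

The first survey: N=12, proportions 0.0833, 0.0833, 0.0833, 0.0833, 0.0833, 0.0833, 0.0833, 0.0833, 0.0833, 0.25, giving 1−D = 0.8750 (working shown to 4 dp, full precision carried).
The second survey: N=183, proportions 0.1585, 0.071, 0.1038, 0.2459, 0.377, 0.0437, giving 1−D = 0.7545.
Difference = |0.8750 − 0.7545| = 0.1205, i.e. 0.12 to 2 decimal places.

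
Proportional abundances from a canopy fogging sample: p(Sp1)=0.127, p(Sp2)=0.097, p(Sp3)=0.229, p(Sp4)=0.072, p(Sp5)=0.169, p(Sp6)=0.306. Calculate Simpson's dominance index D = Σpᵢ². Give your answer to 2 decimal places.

0.21

D = 0.127² + 0.097² + 0.229² + 0.072² + 0.169² + 0.306² = 0.0161 + 0.0094 + 0.0524 + 0.0052 + 0.0286 + 0.0936 = 0.2054 (working shown to 4 dp, full precision carried).
To 2 decimal places, D = 0.21.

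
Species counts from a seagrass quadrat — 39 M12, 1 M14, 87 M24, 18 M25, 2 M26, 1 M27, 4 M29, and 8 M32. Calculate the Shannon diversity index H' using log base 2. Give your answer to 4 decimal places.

Total N = 39+1+87+18+2+1+4+8 = 160, so the proportions are 0.24375, 0.00625, 0.54375, 0.1125, 0.0125, 0.00625, 0.025, 0.05 (working shown to 6 dp, full precision carried).
Each pᵢ log₂ pᵢ term: 0.24375×(-2.036526)=-0.496403, 0.00625×(-7.321928)=-0.045762, 0.54375×(-0.878985)=-0.477948, 0.1125×(-3.152003)=-0.354600, 0.0125×(-6.321928)=-0.079024, 0.00625×(-7.321928)=-0.045762, 0.025×(-5.321928)=-0.133048, 0.05×(-4.321928)=-0.216096.
Sum = -1.848644, so H' = 1.8486.

1.8486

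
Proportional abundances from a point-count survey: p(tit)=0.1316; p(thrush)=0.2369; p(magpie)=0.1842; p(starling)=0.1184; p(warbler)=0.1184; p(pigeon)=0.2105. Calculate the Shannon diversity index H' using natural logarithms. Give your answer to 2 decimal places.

Each pᵢ ln pᵢ term (working shown to 4 dp, full precision carried): 0.1316×(-2.0280)=-0.2669, 0.2369×(-1.4401)=-0.3412, 0.1842×(-1.6917)=-0.3116, 0.1184×(-2.1337)=-0.2526, 0.1184×(-2.1337)=-0.2526, 0.2105×(-1.5583)=-0.3280.
Sum = -1.7529, so H' = 1.75.

1.75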